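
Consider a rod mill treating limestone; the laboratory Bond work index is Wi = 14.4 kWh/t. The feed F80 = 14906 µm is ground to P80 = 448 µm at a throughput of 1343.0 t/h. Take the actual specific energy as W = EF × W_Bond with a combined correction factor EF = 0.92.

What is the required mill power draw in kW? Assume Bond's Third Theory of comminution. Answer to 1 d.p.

W = 10 Wi (1/√P80 − 1/√F80)  [Bond]
W = 10·14.4·(1/√448 − 1/√14906) = 10·14.4·(0.039055) = 5.6239 kWh/t
Corrected W = EF·W_Bond = 0.92·5.6239 = 5.1740 kWh/t
P_mill = W·ṁ = 5.1740·1343.0 = 6948.7 kW

P = 6948.7 kW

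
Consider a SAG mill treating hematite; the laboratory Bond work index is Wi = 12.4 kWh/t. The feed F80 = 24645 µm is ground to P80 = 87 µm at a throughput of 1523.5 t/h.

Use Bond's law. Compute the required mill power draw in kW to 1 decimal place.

W = 10·Wi·[P80^(−½) − F80^(−½)]
W = 10·12.4·(1/√87 − 1/√24645) = 10·12.4·(0.100841) = 12.5043 kWh/t
P = W·T = 12.5043·1523.5 = 19050.3 kW

P = 19050.3 kW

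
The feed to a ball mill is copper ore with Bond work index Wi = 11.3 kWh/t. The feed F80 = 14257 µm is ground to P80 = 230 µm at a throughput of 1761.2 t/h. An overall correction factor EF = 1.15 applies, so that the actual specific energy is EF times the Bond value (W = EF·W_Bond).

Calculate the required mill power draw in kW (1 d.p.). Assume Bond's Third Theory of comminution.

P = 13174.3 kW

W = 10 Wi (P80^-0.5 − F80^-0.5)
W = 10·11.3·(1/√230 − 1/√14257) = 10·11.3·(0.057563) = 6.5046 kWh/t
With EF = 1.15: W = 6.5046·1.15 = 7.4803 kWh/t
Mill draw = 7.4803 × 1761.2 = 13174.3 kW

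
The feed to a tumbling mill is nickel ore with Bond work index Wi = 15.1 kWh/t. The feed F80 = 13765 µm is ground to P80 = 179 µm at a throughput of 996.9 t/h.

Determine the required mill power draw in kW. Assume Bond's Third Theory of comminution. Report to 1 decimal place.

Bond:  W = 10 Wi (1/√P − 1/√F)
W = 10·15.1·(1/√179 − 1/√13765) = 10·15.1·(0.066220) = 9.9992 kWh/t
Mill draw = 9.9992 × 996.9 = 9968.2 kW

P = 9968.2 kW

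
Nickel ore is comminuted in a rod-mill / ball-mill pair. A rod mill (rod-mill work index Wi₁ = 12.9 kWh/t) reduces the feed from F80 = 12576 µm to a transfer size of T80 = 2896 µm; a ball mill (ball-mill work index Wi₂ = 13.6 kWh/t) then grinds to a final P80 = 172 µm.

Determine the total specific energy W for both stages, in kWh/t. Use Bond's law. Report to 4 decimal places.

W = 9.0895 kWh/t

W = 10·Wi·(P80^(-½) − F80^(-½))
Stage 1 (12576→2896 µm, Wi₁=12.9): W₁ = 10·12.9·(0.018582 − 0.008917) = 1.2468 kWh/t
Stage 2 (2896→172 µm, Wi₂=13.6): W₂ = 10·13.6·(0.076249 − 0.018582) = 7.8427 kWh/t
W = W₁ + W₂ = 1.2468 + 7.8427 = 9.0895 kWh/t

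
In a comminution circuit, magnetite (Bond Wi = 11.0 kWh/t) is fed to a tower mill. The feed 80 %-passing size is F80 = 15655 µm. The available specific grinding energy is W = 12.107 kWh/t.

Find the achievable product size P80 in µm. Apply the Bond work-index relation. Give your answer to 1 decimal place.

P80 = 71.8 µm

Bond: W = 10·Wi·(1/√P80 − 1/√F80)
P80^-0.5 = F80^-0.5 + W/(10 Wi)
  = 12.1070/(10·11.0) + 1/√15655 = 0.110064 + 0.007992 = 0.118056
P80 = (1/0.118056)² = 8.4706² = 71.75 µm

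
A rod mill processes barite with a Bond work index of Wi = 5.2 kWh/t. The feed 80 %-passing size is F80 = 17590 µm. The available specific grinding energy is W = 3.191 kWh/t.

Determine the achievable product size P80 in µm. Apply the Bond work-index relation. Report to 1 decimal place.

W = 10 Wi / √P80 − 10 Wi / √F80
⇒ 1/√P80 = W/(10·Wi) + 1/√F80
  = 3.1910/(10·5.2) + 1/√17590 = 0.061365 + 0.007540 = 0.068905
P80 = (1/0.068905)² = 14.5127² = 210.62 µm

P80 = 210.6 µm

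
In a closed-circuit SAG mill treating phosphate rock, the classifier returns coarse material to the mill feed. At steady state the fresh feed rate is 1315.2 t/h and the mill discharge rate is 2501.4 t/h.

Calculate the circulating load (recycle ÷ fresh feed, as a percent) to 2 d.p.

Discharge = new feed + return, hence
R = M − F = 2501.4 − 1315.2 = 1186.2 t/h
CL = 100·R/F = 100·1186.2/1315.2 = 90.19 %

CL = 90.19 %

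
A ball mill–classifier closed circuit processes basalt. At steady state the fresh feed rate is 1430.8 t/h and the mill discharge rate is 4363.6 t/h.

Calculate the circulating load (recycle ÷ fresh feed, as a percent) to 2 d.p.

Steady state: M = F + R.
R = M − F = 4363.6 − 1430.8 = 2932.8 t/h
CL = 100·R/F = 100·2932.8/1430.8 = 204.98 %

CL = 204.98 %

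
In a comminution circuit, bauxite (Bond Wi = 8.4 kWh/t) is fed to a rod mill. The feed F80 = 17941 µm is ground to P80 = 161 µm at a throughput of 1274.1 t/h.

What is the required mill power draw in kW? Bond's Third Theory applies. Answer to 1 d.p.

W_Bond = 10·Wi·(1/√P₈₀ − 1/√F₈₀)
W = 10·8.4·(1/√161 − 1/√17941) = 10·8.4·(0.071345) = 5.9930 kWh/t
Power = W × throughput = 5.9930 kWh/t × 1274.1 t/h = 7635.7 kW

P = 7635.7 kW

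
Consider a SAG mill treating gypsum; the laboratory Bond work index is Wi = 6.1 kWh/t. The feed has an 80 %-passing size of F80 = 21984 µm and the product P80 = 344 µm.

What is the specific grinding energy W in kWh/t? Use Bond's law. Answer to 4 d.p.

W_Bond = 10·Wi·(1/√P₈₀ − 1/√F₈₀)
1/√344 = 0.053916;  1/√21984 = 0.006744
W = 10·6.1·(0.053916 − 0.006744) = 2.8775 kWh/t

W = 2.8775 kWh/t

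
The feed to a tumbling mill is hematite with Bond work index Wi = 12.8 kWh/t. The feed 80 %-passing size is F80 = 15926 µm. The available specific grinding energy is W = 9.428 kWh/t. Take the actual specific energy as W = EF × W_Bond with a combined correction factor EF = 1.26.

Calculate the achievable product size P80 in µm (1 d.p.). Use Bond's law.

P80 = 226.9 µm

W_Bond = 10·Wi·(1/√P₈₀ − 1/√F₈₀)
W_Bond = W / EF = 9.428 / 1.26 = 7.4825 kWh/t
P80^-0.5 = F80^-0.5 + W_Bond/(10 Wi)
  = 7.4825/(10·12.8) + 1/√15926 = 0.058457 + 0.007924 = 0.066381
P80 = (1/0.066381)² = 15.0645² = 226.94 µm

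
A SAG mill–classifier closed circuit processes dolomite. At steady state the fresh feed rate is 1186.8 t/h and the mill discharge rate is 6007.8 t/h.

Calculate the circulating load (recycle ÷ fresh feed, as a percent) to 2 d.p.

CL = 406.22 %

Discharge = new feed + return, hence
R = M − F = 6007.8 − 1186.8 = 4821.0 t/h
CL = 100·R/F = 100·4821.0/1186.8 = 406.22 %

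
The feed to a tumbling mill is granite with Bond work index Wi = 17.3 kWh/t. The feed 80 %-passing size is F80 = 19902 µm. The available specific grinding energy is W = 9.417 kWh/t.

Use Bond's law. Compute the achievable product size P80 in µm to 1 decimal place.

W = 10 Wi (P80^-0.5 − F80^-0.5)
P80^(−½) = W/(10 Wi) + F80^(−½)
  = 9.4170/(10·17.3) + 1/√19902 = 0.054434 + 0.007088 = 0.061522
P80 = (1/0.061522)² = 16.2544² = 264.20 µm

P80 = 264.2 µm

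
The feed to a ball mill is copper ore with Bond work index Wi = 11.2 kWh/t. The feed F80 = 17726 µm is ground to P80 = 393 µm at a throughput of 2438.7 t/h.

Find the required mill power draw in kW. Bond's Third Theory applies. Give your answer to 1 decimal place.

P = 11726.3 kW

W = 10·Wi·(P80^(-½) − F80^(-½))
W = 10·11.2·(1/√393 − 1/√17726) = 10·11.2·(0.042932) = 4.8084 kWh/t
Mill draw = 4.8084 × 2438.7 = 11726.3 kW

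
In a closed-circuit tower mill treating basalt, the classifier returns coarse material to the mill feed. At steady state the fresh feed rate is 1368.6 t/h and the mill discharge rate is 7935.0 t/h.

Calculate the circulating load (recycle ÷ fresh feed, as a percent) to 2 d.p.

Steady state: M = F + R.
R = M − F = 7935.0 − 1368.6 = 6566.4 t/h
CL = 100·R/F = 100·6566.4/1368.6 = 479.79 %

CL = 479.79 %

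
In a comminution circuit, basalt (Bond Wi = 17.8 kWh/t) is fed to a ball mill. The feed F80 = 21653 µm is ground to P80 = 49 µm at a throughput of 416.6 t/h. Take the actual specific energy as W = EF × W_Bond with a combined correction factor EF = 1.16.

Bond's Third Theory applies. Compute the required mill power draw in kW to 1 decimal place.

W = 10 Wi / √P80 − 10 Wi / √F80
W = 10·17.8·(1/√49 − 1/√21653) = 10·17.8·(0.136061) = 24.2189 kWh/t
With EF = 1.16: W = 24.2189·1.16 = 28.0939 kWh/t
P_mill = W·ṁ = 28.0939·416.6 = 11703.9 kW

P = 11703.9 kW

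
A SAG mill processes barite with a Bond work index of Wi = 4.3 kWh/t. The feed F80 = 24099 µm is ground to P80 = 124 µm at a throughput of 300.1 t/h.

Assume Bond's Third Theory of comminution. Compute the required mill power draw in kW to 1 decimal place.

W_Bond = 10·Wi·(1/√P₈₀ − 1/√F₈₀)
W = 10·4.3·(1/√124 − 1/√24099) = 10·4.3·(0.083361) = 3.5845 kWh/t
P = W·T = 3.5845·300.1 = 1075.7 kW

P = 1075.7 kW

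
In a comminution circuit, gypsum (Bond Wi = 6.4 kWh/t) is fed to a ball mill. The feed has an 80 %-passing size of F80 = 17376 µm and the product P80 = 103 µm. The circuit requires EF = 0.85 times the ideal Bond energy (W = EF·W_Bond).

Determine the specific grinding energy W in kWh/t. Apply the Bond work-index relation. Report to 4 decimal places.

W = 4.9475 kWh/t

W = 10·Wi·(P80^(-½) − F80^(-½))
1/√103 = 0.098533;  1/√17376 = 0.007586
W = 10·6.4·(0.098533 − 0.007586) = 5.8206 kWh/t
Corrected W = EF·W_Bond = 0.85·5.8206 = 4.9475 kWh/t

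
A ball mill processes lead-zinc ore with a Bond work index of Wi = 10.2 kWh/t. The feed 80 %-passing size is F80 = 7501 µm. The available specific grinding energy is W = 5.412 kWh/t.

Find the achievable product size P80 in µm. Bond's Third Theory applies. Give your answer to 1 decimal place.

P80 = 239.6 µm

W = 10·Wi·[P80^(−½) − F80^(−½)]
P80^(−½) = W/(10 Wi) + F80^(−½)
  = 5.4120/(10·10.2) + 1/√7501 = 0.053059 + 0.011546 = 0.064605
P80 = (1/0.064605)² = 15.4787² = 239.59 µm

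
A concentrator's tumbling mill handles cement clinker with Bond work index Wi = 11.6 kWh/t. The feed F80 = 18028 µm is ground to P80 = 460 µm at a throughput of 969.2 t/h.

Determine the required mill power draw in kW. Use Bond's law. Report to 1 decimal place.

W_Bond = 10·Wi·(1/√P₈₀ − 1/√F₈₀)
W = 10·11.6·(1/√460 − 1/√18028) = 10·11.6·(0.039177) = 4.5446 kWh/t
Power = W × throughput = 4.5446 kWh/t × 969.2 t/h = 4404.6 kW

P = 4404.6 kW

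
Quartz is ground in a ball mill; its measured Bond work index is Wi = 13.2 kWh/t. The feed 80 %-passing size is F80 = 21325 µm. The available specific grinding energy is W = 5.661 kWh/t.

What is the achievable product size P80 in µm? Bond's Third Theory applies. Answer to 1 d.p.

P80 = 404.3 µm

W = 10 Wi (1/√P80 − 1/√F80)  [Bond]
⇒ 1/√P80 = W/(10 Wi) + 1/√F80
  = 5.6610/(10·13.2) + 1/√21325 = 0.042886 + 0.006848 = 0.049734
P80 = (1/0.049734)² = 20.1069² = 404.29 µm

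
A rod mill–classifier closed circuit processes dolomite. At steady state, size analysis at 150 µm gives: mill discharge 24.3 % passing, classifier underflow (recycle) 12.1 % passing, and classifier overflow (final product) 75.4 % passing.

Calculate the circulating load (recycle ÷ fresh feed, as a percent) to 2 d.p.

CL = 418.85 %

Classifier node, passing 150 µm:
r = (o − d)/(d − u)
r = (75.4 − 24.3)/(24.3 − 12.1) = 51.1/12.2 = 4.1885
CL = 100·r = 418.85 %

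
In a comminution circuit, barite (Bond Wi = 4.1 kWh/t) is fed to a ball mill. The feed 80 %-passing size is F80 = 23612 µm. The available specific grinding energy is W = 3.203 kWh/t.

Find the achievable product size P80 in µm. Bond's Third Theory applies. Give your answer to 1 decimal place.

P80 = 139.6 µm

W = 10·Wi·(P80^(-½) − F80^(-½))
⇒ 1/√P80 = W/(10·Wi) + 1/√F80
  = 3.2030/(10·4.1) + 1/√23612 = 0.078122 + 0.006508 = 0.084630
P80 = (1/0.084630)² = 11.8162² = 139.62 µm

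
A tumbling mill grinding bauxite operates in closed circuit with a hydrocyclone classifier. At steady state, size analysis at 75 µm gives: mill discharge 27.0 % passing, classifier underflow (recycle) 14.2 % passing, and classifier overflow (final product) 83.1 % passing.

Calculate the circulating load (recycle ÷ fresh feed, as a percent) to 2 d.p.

Mass balance on the −75 µm fraction:
r = (o − d)/(d − u)
r = (83.1 − 27.0)/(27.0 − 14.2) = 56.1/12.8 = 4.3828
CL = 100·r = 438.28 %

CL = 438.28 %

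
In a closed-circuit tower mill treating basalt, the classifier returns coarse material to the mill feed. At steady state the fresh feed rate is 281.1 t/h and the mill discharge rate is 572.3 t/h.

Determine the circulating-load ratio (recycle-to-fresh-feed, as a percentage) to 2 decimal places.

CL = 103.59 %

Discharge = new feed + return, hence
R = M − F = 572.3 − 281.1 = 291.2 t/h
CL = 100·R/F = 100·291.2/281.1 = 103.59 %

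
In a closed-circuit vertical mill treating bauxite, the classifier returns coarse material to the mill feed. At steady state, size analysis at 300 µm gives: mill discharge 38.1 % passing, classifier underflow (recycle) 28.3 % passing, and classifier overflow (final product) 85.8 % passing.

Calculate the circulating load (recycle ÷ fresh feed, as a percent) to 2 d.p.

Mass balance on the −300 µm fraction:
(1+r)·d = r·u + o ⇒ r = (o−d)/(d−u)
r = (85.8 − 38.1)/(38.1 − 28.3) = 47.7/9.8 = 4.8673
CL = 100·r = 486.73 %

CL = 486.73 %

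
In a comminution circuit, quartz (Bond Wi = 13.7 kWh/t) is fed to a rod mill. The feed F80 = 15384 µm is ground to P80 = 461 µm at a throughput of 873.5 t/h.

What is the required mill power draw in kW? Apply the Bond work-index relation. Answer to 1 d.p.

P = 4608.7 kW

W_Bond = 10·Wi·(1/√P₈₀ − 1/√F₈₀)
W = 10·13.7·(1/√461 − 1/√15384) = 10·13.7·(0.038512) = 5.2762 kWh/t
Mill draw = 5.2762 × 873.5 = 4608.7 kW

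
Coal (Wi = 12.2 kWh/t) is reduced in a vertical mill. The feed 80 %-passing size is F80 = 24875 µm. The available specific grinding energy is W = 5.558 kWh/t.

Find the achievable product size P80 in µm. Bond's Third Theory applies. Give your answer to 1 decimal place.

W = 10 Wi / √P80 − 10 Wi / √F80
⇒ 1/√P80 = W/(10·Wi) + 1/√F80
  = 5.5580/(10·12.2) + 1/√24875 = 0.045557 + 0.006340 = 0.051898
P80 = (1/0.051898)² = 19.2686² = 371.28 µm

P80 = 371.3 µm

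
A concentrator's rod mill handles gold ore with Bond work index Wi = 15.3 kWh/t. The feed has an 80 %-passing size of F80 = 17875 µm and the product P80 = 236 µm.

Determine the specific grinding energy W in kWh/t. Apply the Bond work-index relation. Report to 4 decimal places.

W = 10·Wi·[P80^(−½) − F80^(−½)]
1/√236 = 0.065094;  1/√17875 = 0.007480
W = 10·15.3·(0.065094 − 0.007480) = 8.8151 kWh/t

W = 8.8151 kWh/t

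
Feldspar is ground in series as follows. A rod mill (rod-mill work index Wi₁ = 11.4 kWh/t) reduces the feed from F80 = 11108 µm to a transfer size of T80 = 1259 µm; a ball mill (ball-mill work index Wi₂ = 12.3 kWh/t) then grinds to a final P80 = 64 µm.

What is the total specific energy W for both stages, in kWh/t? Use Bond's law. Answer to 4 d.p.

W = 10 Wi (P80^-0.5 − F80^-0.5)
Stage 1 (11108→1259 µm, Wi₁=11.4): W₁ = 10·11.4·(0.028183 − 0.009488) = 2.1312 kWh/t
Stage 2 (1259→64 µm, Wi₂=12.3): W₂ = 10·12.3·(0.125000 − 0.028183) = 11.9085 kWh/t
W = W₁ + W₂ = 2.1312 + 11.9085 = 14.0397 kWh/t

W = 14.0397 kWh/t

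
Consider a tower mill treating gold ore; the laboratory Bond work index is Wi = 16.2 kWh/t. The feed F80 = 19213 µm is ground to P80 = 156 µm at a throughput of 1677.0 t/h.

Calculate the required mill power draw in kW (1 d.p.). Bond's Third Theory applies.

Bond: W = 10·Wi·(1/√P80 − 1/√F80)
W = 10·16.2·(1/√156 − 1/√19213) = 10·16.2·(0.072850) = 11.8016 kWh/t
P_mill = W·ṁ = 11.8016·1677.0 = 19791.4 kW

P = 19791.4 kW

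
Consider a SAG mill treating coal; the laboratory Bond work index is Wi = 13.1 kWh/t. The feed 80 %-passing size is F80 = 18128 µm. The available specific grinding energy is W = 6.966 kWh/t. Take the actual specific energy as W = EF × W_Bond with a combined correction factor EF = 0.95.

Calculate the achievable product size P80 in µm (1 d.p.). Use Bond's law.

P80 = 248.8 µm

W = 10 Wi (P80^-0.5 − F80^-0.5)
W_Bond = W / EF = 6.966 / 0.95 = 7.3326 kWh/t
1/√P80 = 1/√F80 + W_Bond/(10·Wi)
  = 7.3326/(10·13.1) + 1/√18128 = 0.055974 + 0.007427 = 0.063401
P80 = (1/0.063401)² = 15.7725² = 248.77 µm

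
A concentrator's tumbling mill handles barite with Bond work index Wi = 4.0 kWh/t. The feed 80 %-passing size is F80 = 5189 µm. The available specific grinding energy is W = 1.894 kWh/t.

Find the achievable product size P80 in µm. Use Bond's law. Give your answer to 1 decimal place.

P80 = 266.7 µm

W = 10 Wi (P80^-0.5 − F80^-0.5)
P80^-0.5 = F80^-0.5 + W/(10 Wi)
  = 1.8940/(10·4.0) + 1/√5189 = 0.047350 + 0.013882 = 0.061232
P80 = (1/0.061232)² = 16.3313² = 266.71 µm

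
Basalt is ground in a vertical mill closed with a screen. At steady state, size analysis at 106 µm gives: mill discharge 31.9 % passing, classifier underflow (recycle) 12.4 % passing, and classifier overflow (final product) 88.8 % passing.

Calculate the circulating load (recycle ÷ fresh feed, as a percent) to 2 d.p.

CL = 291.79 %

Two-product formula at 106 µm:
Fd + Rd = Ru + Fo ⇒ R/F = (o−d)/(d−u)
r = (88.8 − 31.9)/(31.9 − 12.4) = 56.9/19.5 = 2.9179
CL = 100·r = 291.79 %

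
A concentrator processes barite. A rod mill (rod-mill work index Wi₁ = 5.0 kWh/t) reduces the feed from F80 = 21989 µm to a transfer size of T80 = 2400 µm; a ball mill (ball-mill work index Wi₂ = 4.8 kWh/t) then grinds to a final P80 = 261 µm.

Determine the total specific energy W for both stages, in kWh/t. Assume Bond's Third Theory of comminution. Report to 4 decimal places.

W = 2.6748 kWh/t

W = 10 Wi / √P80 − 10 Wi / √F80
Stage 1 (21989→2400 µm, Wi₁=5.0): W₁ = 10·5.0·(0.020412 − 0.006744) = 0.6834 kWh/t
Stage 2 (2400→261 µm, Wi₂=4.8): W₂ = 10·4.8·(0.061898 − 0.020412) = 1.9913 kWh/t
W = W₁ + W₂ = 0.6834 + 1.9913 = 2.6748 kWh/t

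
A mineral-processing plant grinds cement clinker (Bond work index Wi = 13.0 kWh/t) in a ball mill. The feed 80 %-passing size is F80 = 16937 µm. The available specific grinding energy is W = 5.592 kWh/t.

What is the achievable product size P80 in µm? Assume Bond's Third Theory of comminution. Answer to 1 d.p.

W = 10 Wi / √P80 − 10 Wi / √F80
⇒ 1/√P80 = W/(10 Wi) + 1/√F80
  = 5.5920/(10·13.0) + 1/√16937 = 0.043015 + 0.007684 = 0.050699
P80 = (1/0.050699)² = 19.7241² = 389.04 µm

P80 = 389.0 µm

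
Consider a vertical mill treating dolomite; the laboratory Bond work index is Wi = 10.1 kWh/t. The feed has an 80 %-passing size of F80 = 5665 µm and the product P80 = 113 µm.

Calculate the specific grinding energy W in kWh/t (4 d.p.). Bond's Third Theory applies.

W = 8.1594 kWh/t

W_Bond = 10·Wi·(1/√P₈₀ − 1/√F₈₀)
1/√113 = 0.094072;  1/√5665 = 0.013286
W = 10·10.1·(0.094072 − 0.013286) = 8.1594 kWh/t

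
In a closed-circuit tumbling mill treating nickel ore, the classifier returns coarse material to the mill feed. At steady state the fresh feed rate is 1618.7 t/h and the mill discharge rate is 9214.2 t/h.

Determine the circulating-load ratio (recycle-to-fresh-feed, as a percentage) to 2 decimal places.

Discharge = new feed + return, hence
R = M − F = 9214.2 − 1618.7 = 7595.5 t/h
CL = 100·R/F = 100·7595.5/1618.7 = 469.23 %

CL = 469.23 %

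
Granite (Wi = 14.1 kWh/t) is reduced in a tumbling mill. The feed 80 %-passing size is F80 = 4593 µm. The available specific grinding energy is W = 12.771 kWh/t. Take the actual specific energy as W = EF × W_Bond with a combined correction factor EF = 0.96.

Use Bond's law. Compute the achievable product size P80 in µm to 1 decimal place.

Bond: W = 10·Wi·(1/√P80 − 1/√F80)
W_Bond = W / EF = 12.771 / 0.96 = 13.3031 kWh/t
⇒ 1/√P80 = W_Bond/(10 Wi) + 1/√F80
  = 13.3031/(10·14.1) + 1/√4593 = 0.094348 + 0.014755 = 0.109104
P80 = (1/0.109104)² = 9.1656² = 84.01 µm

P80 = 84.0 µm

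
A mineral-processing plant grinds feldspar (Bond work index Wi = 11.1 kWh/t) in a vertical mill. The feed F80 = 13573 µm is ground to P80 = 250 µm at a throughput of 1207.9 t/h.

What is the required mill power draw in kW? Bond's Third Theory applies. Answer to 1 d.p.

W = 10 Wi (1/√P80 − 1/√F80)  [Bond]
W = 10·11.1·(1/√250 − 1/√13573) = 10·11.1·(0.054662) = 6.0675 kWh/t
P = W·T = 6.0675·1207.9 = 7328.9 kW

P = 7328.9 kW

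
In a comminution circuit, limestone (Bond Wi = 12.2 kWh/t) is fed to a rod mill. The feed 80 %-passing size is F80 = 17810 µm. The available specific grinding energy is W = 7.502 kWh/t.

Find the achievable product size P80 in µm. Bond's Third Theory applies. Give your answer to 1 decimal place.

P80 = 210.1 µm

W = 10 Wi / √P80 − 10 Wi / √F80
⇒ 1/√P80 = W/(10·Wi) + 1/√F80
  = 7.5020/(10·12.2) + 1/√17810 = 0.061492 + 0.007493 = 0.068985
P80 = (1/0.068985)² = 14.4959² = 210.13 µm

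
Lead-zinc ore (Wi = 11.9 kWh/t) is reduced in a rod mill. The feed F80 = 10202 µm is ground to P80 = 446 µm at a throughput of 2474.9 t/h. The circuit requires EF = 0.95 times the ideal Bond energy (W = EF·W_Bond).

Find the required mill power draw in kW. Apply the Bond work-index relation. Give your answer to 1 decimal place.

P = 10478.3 kW

W = 10 Wi (1/√P80 − 1/√F80)  [Bond]
W = 10·11.9·(1/√446 − 1/√10202) = 10·11.9·(0.037451) = 4.4567 kWh/t
W_actual = 0.95 × 4.4567 = 4.2338 kWh/t
Mill draw = 4.2338 × 2474.9 = 10478.3 kW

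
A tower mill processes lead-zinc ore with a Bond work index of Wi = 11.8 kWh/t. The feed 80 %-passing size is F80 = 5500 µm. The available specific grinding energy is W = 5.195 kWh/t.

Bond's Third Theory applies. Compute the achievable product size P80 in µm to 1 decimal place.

Bond:  W = 10 Wi (1/√P − 1/√F)
1/√P80 = 1/√F80 + W/(10·Wi)
  = 5.1950/(10·11.8) + 1/√5500 = 0.044025 + 0.013484 = 0.057509
P80 = (1/0.057509)² = 17.3885² = 302.36 µm

P80 = 302.4 µm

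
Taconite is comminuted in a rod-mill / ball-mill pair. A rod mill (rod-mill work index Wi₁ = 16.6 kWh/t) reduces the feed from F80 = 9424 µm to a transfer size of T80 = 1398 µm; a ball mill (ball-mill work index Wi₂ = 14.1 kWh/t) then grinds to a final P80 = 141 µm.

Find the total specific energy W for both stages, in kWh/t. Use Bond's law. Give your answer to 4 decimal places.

W_Bond = 10·Wi·(1/√P₈₀ − 1/√F₈₀)
Stage 1 (9424→1398 µm, Wi₁=16.6): W₁ = 10·16.6·(0.026745 − 0.010301) = 2.7297 kWh/t
Stage 2 (1398→141 µm, Wi₂=14.1): W₂ = 10·14.1·(0.084215 − 0.026745) = 8.1033 kWh/t
W = W₁ + W₂ = 2.7297 + 8.1033 = 10.8330 kWh/t

W = 10.8330 kWh/t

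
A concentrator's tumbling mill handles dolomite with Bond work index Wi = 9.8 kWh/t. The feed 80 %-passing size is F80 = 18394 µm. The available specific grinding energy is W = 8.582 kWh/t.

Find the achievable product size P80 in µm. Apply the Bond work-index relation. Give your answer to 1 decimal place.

W = 10 Wi (P80^-0.5 − F80^-0.5)
⇒ 1/√P80 = W/(10·Wi) + 1/√F80
  = 8.5820/(10·9.8) + 1/√18394 = 0.087571 + 0.007373 = 0.094945
P80 = (1/0.094945)² = 10.5324² = 110.93 µm

P80 = 110.9 µm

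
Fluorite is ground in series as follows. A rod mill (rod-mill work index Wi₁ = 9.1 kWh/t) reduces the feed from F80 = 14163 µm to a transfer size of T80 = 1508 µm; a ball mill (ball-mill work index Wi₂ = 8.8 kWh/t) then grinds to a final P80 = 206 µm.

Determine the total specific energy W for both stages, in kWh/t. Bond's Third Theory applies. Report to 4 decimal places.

W = 10 Wi / √P80 − 10 Wi / √F80
Stage 1 (14163→1508 µm, Wi₁=9.1): W₁ = 10·9.1·(0.025751 − 0.008403) = 1.5787 kWh/t
Stage 2 (1508→206 µm, Wi₂=8.8): W₂ = 10·8.8·(0.069673 − 0.025751) = 3.8651 kWh/t
W = W₁ + W₂ = 1.5787 + 3.8651 = 5.4439 kWh/t

W = 5.4439 kWh/t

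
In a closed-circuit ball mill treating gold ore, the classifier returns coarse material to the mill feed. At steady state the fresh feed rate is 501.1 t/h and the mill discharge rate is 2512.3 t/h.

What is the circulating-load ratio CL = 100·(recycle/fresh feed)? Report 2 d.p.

CL = 401.36 %

Steady state: M = F + R.
R = M − F = 2512.3 − 501.1 = 2011.2 t/h
CL = 100·R/F = 100·2011.2/501.1 = 401.36 %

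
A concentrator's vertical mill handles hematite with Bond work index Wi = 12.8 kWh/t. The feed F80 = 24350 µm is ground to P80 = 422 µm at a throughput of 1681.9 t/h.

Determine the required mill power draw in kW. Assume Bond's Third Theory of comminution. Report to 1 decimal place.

P = 9100.2 kW

W = 10 Wi (1/√P80 − 1/√F80)  [Bond]
W = 10·12.8·(1/√422 − 1/√24350) = 10·12.8·(0.042271) = 5.4107 kWh/t
Power = W × throughput = 5.4107 kWh/t × 1681.9 t/h = 9100.2 kW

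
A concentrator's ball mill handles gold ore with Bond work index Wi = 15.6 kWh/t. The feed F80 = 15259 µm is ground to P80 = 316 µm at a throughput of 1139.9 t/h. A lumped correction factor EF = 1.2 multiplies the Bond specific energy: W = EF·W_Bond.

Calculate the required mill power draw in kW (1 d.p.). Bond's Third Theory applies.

P = 10276.6 kW

Bond:  W = 10 Wi (1/√P − 1/√F)
W = 10·15.6·(1/√316 − 1/√15259) = 10·15.6·(0.048159) = 7.5128 kWh/t
W_actual = 1.2 × 7.5128 = 9.0154 kWh/t
Power = W × throughput = 9.0154 kWh/t × 1139.9 t/h = 10276.6 kW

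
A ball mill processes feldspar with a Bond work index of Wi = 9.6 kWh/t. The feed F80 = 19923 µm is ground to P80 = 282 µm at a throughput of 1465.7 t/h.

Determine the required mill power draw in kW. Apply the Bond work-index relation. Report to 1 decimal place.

P = 7382.1 kW

W_Bond = 10·Wi·(1/√P₈₀ − 1/√F₈₀)
W = 10·9.6·(1/√282 − 1/√19923) = 10·9.6·(0.052464) = 5.0366 kWh/t
P_mill = W·ṁ = 5.0366·1465.7 = 7382.1 kW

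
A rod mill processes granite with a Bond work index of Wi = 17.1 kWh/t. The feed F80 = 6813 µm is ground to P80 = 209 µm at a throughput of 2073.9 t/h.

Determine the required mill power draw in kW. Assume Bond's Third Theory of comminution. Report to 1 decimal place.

W = 10 Wi (P80^-0.5 − F80^-0.5)
W = 10·17.1·(1/√209 − 1/√6813) = 10·17.1·(0.057056) = 9.7566 kWh/t
P_mill = W·ṁ = 9.7566·2073.9 = 20234.2 kW

P = 20234.2 kW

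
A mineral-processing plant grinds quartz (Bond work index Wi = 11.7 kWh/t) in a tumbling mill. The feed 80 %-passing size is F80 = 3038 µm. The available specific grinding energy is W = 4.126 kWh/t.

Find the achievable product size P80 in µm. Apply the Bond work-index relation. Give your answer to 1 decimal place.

Bond:  W = 10 Wi (1/√P − 1/√F)
P80^-0.5 = F80^-0.5 + W/(10 Wi)
  = 4.1260/(10·11.7) + 1/√3038 = 0.035265 + 0.018143 = 0.053408
P80 = (1/0.053408)² = 18.7238² = 350.58 µm

P80 = 350.6 µm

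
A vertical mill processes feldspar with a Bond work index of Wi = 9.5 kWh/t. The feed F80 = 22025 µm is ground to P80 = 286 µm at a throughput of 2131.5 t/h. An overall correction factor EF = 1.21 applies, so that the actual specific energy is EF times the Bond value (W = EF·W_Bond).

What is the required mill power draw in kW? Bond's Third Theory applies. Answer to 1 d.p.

P = 12837.1 kW

W = 10 Wi (1/√P80 − 1/√F80)  [Bond]
W = 10·9.5·(1/√286 − 1/√22025) = 10·9.5·(0.052393) = 4.9773 kWh/t
Apply correction: 4.9773 × 1.21 = 6.0226 kWh/t
P_mill = W·ṁ = 6.0226·2131.5 = 12837.1 kW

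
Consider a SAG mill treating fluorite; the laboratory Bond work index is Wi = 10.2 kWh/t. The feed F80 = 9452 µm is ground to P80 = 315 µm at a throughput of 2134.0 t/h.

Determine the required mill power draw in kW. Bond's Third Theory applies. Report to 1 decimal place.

P = 10025.3 kW

W = 10 Wi (1/√P80 − 1/√F80)  [Bond]
W = 10·10.2·(1/√315 − 1/√9452) = 10·10.2·(0.046058) = 4.6979 kWh/t
Power = W × throughput = 4.6979 kWh/t × 2134.0 t/h = 10025.3 kW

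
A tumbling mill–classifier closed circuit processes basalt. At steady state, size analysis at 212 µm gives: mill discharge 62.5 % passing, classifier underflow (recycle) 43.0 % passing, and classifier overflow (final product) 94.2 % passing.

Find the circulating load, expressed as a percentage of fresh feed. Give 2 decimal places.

CL = 162.56 %

Two-product formula at 212 µm:
r = (o − d)/(d − u)
r = (94.2 − 62.5)/(62.5 − 43.0) = 31.7/19.5 = 1.6256
CL = 100·r = 162.56 %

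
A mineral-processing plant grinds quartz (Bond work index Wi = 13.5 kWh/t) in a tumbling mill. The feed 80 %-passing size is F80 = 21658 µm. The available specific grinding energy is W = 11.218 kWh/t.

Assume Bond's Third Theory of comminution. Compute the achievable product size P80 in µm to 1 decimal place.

Bond: W = 10·Wi·(1/√P80 − 1/√F80)
P80^-0.5 = F80^-0.5 + W/(10 Wi)
  = 11.2180/(10·13.5) + 1/√21658 = 0.083096 + 0.006795 = 0.089891
P80 = (1/0.089891)² = 11.1245² = 123.76 µm

P80 = 123.8 µm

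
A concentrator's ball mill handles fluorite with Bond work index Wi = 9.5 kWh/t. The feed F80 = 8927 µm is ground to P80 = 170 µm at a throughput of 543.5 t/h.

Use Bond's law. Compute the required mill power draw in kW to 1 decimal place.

W = 10 Wi (P80^-0.5 − F80^-0.5)
W = 10·9.5·(1/√170 − 1/√8927) = 10·9.5·(0.066113) = 6.2807 kWh/t
Power = W × throughput = 6.2807 kWh/t × 543.5 t/h = 3413.6 kW

P = 3413.6 kW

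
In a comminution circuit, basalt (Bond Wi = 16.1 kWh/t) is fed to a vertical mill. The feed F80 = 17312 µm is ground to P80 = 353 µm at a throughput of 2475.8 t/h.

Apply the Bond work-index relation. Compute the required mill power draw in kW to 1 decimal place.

Bond: W = 10·Wi·(1/√P80 − 1/√F80)
W = 10·16.1·(1/√353 − 1/√17312) = 10·16.1·(0.045624) = 7.3455 kWh/t
P = W·T = 7.3455·2475.8 = 18186.1 kW

P = 18186.1 kW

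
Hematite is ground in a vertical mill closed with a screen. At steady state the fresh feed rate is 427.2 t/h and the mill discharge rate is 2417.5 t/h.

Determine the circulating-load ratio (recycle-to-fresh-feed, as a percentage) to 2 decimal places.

Mill node: discharge = fresh + recycle.
R = M − F = 2417.5 − 427.2 = 1990.3 t/h
CL = 100·R/F = 100·1990.3/427.2 = 465.89 %

CL = 465.89 %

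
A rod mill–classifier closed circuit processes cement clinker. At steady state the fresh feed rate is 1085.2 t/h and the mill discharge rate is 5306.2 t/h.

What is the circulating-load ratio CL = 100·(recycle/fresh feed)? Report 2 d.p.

CL = 388.96 %

Mill node: discharge = fresh + recycle.
R = M − F = 5306.2 − 1085.2 = 4221.0 t/h
CL = 100·R/F = 100·4221.0/1085.2 = 388.96 %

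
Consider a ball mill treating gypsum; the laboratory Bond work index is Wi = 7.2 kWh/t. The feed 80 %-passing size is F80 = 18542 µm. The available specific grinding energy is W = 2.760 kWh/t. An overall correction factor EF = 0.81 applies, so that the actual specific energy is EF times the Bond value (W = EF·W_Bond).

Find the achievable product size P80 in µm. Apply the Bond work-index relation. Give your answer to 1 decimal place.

P80 = 334.6 µm

Bond:  W = 10 Wi (1/√P − 1/√F)
W_Bond = W / EF = 2.760 / 0.81 = 3.4074 kWh/t
P80^-0.5 = F80^-0.5 + W_Bond/(10 Wi)
  = 3.4074/(10·7.2) + 1/√18542 = 0.047325 + 0.007344 = 0.054669
P80 = (1/0.054669)² = 18.2919² = 334.59 µm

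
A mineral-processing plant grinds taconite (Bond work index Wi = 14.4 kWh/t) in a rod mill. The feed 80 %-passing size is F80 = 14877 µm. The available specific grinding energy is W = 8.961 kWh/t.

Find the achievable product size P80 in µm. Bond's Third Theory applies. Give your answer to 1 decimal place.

P80 = 201.6 µm

Bond: W = 10·Wi·(1/√P80 − 1/√F80)
⇒ 1/√P80 = W/(10 Wi) + 1/√F80
  = 8.9610/(10·14.4) + 1/√14877 = 0.062229 + 0.008199 = 0.070428
P80 = (1/0.070428)² = 14.1989² = 201.61 µm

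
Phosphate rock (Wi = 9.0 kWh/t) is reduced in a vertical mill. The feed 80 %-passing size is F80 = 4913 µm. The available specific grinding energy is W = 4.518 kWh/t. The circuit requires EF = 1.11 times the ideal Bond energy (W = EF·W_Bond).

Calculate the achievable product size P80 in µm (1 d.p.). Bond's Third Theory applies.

Bond: W = 10·Wi·(1/√P80 − 1/√F80)
W_Bond = W / EF = 4.518 / 1.11 = 4.0703 kWh/t
P80^(−½) = W_Bond/(10 Wi) + F80^(−½)
  = 4.0703/(10·9.0) + 1/√4913 = 0.045225 + 0.014267 = 0.059492
P80 = (1/0.059492)² = 16.8090² = 282.54 µm

P80 = 282.5 µm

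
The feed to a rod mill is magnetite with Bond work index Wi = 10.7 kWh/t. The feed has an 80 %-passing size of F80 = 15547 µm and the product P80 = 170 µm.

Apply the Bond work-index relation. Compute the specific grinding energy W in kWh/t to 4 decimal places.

W = 10 Wi (1/√P80 − 1/√F80)  [Bond]
1/√170 = 0.076696;  1/√15547 = 0.008020
W = 10·10.7·(0.076696 − 0.008020) = 7.3484 kWh/t

W = 7.3484 kWh/t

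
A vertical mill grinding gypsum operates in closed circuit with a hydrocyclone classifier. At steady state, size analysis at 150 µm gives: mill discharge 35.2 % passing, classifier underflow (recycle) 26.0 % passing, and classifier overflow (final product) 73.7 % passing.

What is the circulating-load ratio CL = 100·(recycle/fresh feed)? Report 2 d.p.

Let r = R/F. Size balance at 150 µm:
(1+r)·d = r·u + o ⇒ r = (o−d)/(d−u)
r = (73.7 − 35.2)/(35.2 − 26.0) = 38.5/9.2 = 4.1848
CL = 100·r = 418.48 %

CL = 418.48 %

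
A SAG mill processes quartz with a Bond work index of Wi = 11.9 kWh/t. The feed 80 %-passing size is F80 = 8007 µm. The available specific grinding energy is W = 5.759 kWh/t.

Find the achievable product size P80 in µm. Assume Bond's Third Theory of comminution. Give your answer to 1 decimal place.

W = 10 Wi (P80^-0.5 − F80^-0.5)
1/√P80 = 1/√F80 + W/(10·Wi)
  = 5.7590/(10·11.9) + 1/√8007 = 0.048395 + 0.011175 = 0.059570
P80 = (1/0.059570)² = 16.7869² = 281.80 µm

P80 = 281.8 µm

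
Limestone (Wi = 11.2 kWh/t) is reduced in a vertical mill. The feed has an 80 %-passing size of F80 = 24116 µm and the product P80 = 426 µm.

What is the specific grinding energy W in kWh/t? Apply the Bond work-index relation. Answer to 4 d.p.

W = 10·Wi·[P80^(−½) − F80^(−½)]
1/√426 = 0.048450;  1/√24116 = 0.006439
W = 10·11.2·(0.048450 − 0.006439) = 4.7052 kWh/t

W = 4.7052 kWh/t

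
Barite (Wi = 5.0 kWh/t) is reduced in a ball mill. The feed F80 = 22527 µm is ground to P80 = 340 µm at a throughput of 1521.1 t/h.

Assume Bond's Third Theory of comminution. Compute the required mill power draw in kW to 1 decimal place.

P = 3617.9 kW

W = 10 Wi (P80^-0.5 − F80^-0.5)
W = 10·5.0·(1/√340 − 1/√22527) = 10·5.0·(0.047570) = 2.3785 kWh/t
P_mill = W·ṁ = 2.3785·1521.1 = 3617.9 kW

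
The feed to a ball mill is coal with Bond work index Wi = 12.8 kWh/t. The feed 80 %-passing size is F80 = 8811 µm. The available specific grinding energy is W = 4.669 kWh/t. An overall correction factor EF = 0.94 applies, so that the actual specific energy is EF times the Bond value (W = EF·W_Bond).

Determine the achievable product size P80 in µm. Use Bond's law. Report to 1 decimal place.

W = 10 Wi (P80^-0.5 − F80^-0.5)
W_Bond = W / EF = 4.669 / 0.94 = 4.9670 kWh/t
P80^-0.5 = F80^-0.5 + W_Bond/(10 Wi)
  = 4.9670/(10·12.8) + 1/√8811 = 0.038805 + 0.010653 = 0.049458
P80 = (1/0.049458)² = 20.2191² = 408.81 µm

P80 = 408.8 µm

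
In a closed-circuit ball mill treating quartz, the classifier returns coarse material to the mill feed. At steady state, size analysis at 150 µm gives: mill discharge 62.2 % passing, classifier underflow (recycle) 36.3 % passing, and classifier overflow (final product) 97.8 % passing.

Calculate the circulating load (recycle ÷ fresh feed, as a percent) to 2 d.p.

CL = 137.45 %

Let r = R/F. Size balance at 150 µm:
r = (o − d)/(d − u)
r = (97.8 − 62.2)/(62.2 − 36.3) = 35.6/25.9 = 1.3745
CL = 100·r = 137.45 %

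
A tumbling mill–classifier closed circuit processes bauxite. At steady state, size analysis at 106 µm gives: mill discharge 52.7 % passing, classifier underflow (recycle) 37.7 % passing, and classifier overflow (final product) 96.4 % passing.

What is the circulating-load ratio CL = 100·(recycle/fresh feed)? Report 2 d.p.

CL = 291.33 %

Balance %-passing 106 µm (r = R/F):
Fd + Rd = Ru + Fo ⇒ R/F = (o−d)/(d−u)
r = (96.4 − 52.7)/(52.7 − 37.7) = 43.7/15.0 = 2.9133
CL = 100·r = 291.33 %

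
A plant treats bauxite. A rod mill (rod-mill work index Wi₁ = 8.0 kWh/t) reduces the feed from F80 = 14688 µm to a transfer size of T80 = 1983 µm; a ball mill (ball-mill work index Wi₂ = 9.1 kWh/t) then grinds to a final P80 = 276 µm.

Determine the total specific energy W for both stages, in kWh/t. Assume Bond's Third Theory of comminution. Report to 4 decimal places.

W = 4.5704 kWh/t

W = 10 Wi (P80^-0.5 − F80^-0.5)
Stage 1 (14688→1983 µm, Wi₁=8.0): W₁ = 10·8.0·(0.022456 − 0.008251) = 1.1364 kWh/t
Stage 2 (1983→276 µm, Wi₂=9.1): W₂ = 10·9.1·(0.060193 − 0.022456) = 3.4340 kWh/t
W = W₁ + W₂ = 1.1364 + 3.4340 = 4.5704 kWh/t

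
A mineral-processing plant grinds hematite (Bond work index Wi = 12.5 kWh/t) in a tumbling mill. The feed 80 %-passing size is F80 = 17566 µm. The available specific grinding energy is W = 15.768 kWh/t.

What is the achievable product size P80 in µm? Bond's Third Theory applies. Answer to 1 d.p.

P80 = 56.0 µm

Bond:  W = 10 Wi (1/√P − 1/√F)
P80^(−½) = W/(10 Wi) + F80^(−½)
  = 15.7680/(10·12.5) + 1/√17566 = 0.126144 + 0.007545 = 0.133689
P80 = (1/0.133689)² = 7.4800² = 55.95 µm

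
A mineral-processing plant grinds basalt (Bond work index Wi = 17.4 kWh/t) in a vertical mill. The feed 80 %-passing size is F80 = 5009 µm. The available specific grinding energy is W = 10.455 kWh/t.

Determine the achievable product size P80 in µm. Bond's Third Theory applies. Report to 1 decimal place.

P80 = 181.6 µm

W = 10 Wi (P80^-0.5 − F80^-0.5)
⇒ 1/√P80 = W/(10·Wi) + 1/√F80
  = 10.4550/(10·17.4) + 1/√5009 = 0.060086 + 0.014129 = 0.074216
P80 = (1/0.074216)² = 13.4743² = 181.56 µm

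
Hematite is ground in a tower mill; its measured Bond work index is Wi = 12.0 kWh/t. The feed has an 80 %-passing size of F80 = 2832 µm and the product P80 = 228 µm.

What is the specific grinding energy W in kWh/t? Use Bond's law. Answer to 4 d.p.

W = 5.6923 kWh/t

W = 10·Wi·[P80^(−½) − F80^(−½)]
1/√228 = 0.066227;  1/√2832 = 0.018791
W = 10·12.0·(0.066227 − 0.018791) = 5.6923 kWh/t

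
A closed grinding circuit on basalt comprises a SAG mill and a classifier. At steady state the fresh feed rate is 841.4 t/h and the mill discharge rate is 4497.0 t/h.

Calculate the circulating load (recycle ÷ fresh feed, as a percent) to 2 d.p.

M = F + R at steady state, so:
R = M − F = 4497.0 − 841.4 = 3655.6 t/h
CL = 100·R/F = 100·3655.6/841.4 = 434.47 %

CL = 434.47 %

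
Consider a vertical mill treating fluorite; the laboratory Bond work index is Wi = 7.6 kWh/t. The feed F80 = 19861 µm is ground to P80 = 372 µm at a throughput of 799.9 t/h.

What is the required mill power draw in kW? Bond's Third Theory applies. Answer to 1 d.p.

W = 10 Wi / √P80 − 10 Wi / √F80
W = 10·7.6·(1/√372 − 1/√19861) = 10·7.6·(0.044752) = 3.4011 kWh/t
Power = W × throughput = 3.4011 kWh/t × 799.9 t/h = 2720.6 kW

P = 2720.6 kW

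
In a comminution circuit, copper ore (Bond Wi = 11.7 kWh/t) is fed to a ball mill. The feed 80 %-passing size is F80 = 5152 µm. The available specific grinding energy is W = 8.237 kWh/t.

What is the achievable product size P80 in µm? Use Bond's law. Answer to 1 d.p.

W = 10 Wi (P80^-0.5 − F80^-0.5)
P80^-0.5 = F80^-0.5 + W/(10 Wi)
  = 8.2370/(10·11.7) + 1/√5152 = 0.070402 + 0.013932 = 0.084334
P80 = (1/0.084334)² = 11.8577² = 140.60 µm

P80 = 140.6 µm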